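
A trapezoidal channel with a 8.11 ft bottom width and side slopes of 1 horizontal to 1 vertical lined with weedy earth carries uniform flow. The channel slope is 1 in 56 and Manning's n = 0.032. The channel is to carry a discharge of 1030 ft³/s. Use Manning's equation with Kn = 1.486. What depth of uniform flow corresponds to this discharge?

Manning's equation rearranged: A R^(2/3) = nQ / (1.486·√S) = 0.032 × 1030 / (1.486 × √0.01786) = 166.
At y = 3.8 ft: A R^(2/3) = 81.13 — too small.
At y = 6.98 ft: A R^(2/3) = 255.7 — too large.
At y = 5.58 ft: A R^(2/3) = 165.8 — close enough.

y_n = 5.58 ft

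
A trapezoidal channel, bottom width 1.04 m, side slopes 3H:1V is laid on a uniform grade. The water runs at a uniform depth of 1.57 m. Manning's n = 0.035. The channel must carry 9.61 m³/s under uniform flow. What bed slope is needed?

With bottom width b = 1.04 m and side slope z = 3: A = (b + zy)y = (1.04 + 3×1.57)×1.57 = 9.027 m²; P = b + 2y√(1+z²) = 1.04 + 2×1.57×3.162 = 10.97 m.
Hydraulic radius R = A/P = 9.027/10.97 = 0.823 m.
From Manning's equation, S = [nQ / (1 A R^(2/3))]² = [0.035 × 9.61 / (1 × 9.027 × 0.823^(2/3))]² = 0.0018.

S = 0.0018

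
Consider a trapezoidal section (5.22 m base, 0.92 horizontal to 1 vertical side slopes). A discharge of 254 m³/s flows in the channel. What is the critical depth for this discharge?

At critical depth, Q² T / (g A³) = 1, i.e. A³/T = Q²/g = 254²/9.81 = 6577.
Try y = 3.75 m: A³/T = 2836 — short.
Try y = 5.34 m: A³/T = 10530 — over.
Try y = 4.71 m: A³/T = 6560 — ≈ 6577.

y_c = 4.71 m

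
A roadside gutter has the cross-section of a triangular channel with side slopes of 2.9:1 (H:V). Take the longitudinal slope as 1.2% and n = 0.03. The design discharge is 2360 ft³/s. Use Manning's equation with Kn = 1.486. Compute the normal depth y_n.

Manning's equation rearranged: A R^(2/3) = nQ / (1.486·√S) = 0.03 × 2360 / (1.486 × √0.012) = 434.9.
At y = 6.41 ft: A R^(2/3) = 249.5 — short.
At y = 9.21 ft: A R^(2/3) = 655.9 — over.
At y = 7.9 ft: A R^(2/3) = 435.6 — ≈ 434.9.

y_n = 7.9 ft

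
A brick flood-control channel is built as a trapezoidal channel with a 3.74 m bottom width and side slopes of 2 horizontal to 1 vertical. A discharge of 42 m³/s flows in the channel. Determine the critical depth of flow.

y_c = 1.73 m

At critical depth, Q² T / (g A³) = 1, i.e. A³/T = Q²/g = 42²/9.81 = 179.8.
At y = 2.03 m: A³/T = 334.7 — too large.
At y = 1.55 m: A³/T = 119.9 — too small.
At y = 1.73 m: A³/T = 181.3 — close enough.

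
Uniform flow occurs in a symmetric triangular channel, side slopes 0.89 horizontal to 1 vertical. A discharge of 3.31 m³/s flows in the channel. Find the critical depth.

y_c = 1.23 m

At critical depth, Q² T / (g A³) = 1, i.e. A³/T = Q²/g = 3.31²/9.81 = 1.117.
Trying y = 1.54 m: A³/T = 3.43 — over.
Trying y = 1.23 m: A³/T = 1.115 — close enough.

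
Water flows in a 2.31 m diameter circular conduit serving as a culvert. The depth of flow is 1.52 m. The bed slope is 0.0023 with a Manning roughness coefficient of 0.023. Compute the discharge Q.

For a circular section of diameter D = 2.31 m at depth y = 1.52 m, the central angle is θ = 2 arccos(1 − 2y/D) = 3.785 rad. Then A = (D²/8)(θ − sin θ) = 2.924 m² and P = Dθ/2 = 4.371 m.
Hydraulic radius R = A/P = 2.924/4.371 = 0.669 m.
Manning's equation: Q = (1/n) A R^(2/3) S^(1/2) = (1/0.023) × 2.924 × 0.669^(2/3) × 0.0023^(1/2) = 4.66 m³/s.

Q = 4.66 m³/s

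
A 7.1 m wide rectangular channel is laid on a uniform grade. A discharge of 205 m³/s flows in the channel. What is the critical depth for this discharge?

y_c = 4.4 m

For a rectangular channel, critical depth y_c = (q²/g)^(1/3) where q = Q/b = 205/7.1 = 28.87 m²/s.
So y_c = (28.87²/9.81)^(1/3) = 4.4 m.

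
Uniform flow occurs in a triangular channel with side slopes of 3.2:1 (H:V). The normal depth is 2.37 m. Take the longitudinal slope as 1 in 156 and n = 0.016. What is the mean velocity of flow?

V = 5.43 m/s

For a triangular section with side slope z = 3.2: A = zy² = 3.2×2.37² = 17.97 m²; P = 2y√(1+z²) = 2×2.37×3.353 = 15.89 m.
Hydraulic radius R = A/P = 17.97/15.89 = 1.131 m.
From Manning's equation, V = (1/n) R^(2/3) S^(1/2) = (1/0.016) × 1.131^(2/3) × 0.00641^(1/2) = 5.43 m/s.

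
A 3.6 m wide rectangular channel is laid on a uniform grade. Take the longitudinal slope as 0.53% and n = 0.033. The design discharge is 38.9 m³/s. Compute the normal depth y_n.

y_n = 4.2 m

Manning's equation rearranged: A R^(2/3) = nQ / (1·√S) = 0.033 × 38.9 / (√0.0053) = 17.63.
Try y = 3.68 m: A R^(2/3) = 15.03 — too small.
Try y = 4.2 m: A R^(2/3) = 17.64 — matches.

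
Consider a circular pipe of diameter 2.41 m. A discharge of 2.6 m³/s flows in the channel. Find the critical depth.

y_c = 0.723 m

At critical depth, Q² T / (g A³) = 1, i.e. A³/T = Q²/g = 2.6²/9.81 = 0.6891.
Try y = 0.587 m: A³/T = 0.307 — short.
Try y = 0.789 m: A³/T = 0.9681 — over.
Try y = 0.723 m: A³/T = 0.6903 — matches.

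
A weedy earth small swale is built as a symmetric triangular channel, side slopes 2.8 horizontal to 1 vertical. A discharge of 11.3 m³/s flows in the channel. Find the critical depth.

y_c = 1.27 m

At critical depth, Q² T / (g A³) = 1, i.e. A³/T = Q²/g = 11.3²/9.81 = 13.02.
Try y = 1.6 m: A³/T = 41.1 — too large.
Try y = 1.07 m: A³/T = 5.498 — too small.
Try y = 1.27 m: A³/T = 12.95 — matches.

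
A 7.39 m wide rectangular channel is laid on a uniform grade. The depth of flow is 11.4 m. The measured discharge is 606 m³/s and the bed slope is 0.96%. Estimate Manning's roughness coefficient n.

Flow area A = b·y = 7.39 × 11.4 = 84.25 m². Wetted perimeter P = b + 2y = 7.39 + 2×11.4 = 30.19 m.
Hydraulic radius R = A/P = 84.25/30.19 = 2.791 m.
Rearranging Manning's equation: n = (1/Q) A R^(2/3) S^(1/2) = (1/606) × 84.25 × 2.791^(2/3) × √0.0096 = 0.027.

n = 0.027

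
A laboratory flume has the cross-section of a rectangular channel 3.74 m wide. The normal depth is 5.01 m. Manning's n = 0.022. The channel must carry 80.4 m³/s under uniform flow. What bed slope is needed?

S = 0.0059

Flow area A = b·y = 3.74 × 5.01 = 18.74 m². Wetted perimeter P = b + 2y = 3.74 + 2×5.01 = 13.76 m.
Hydraulic radius R = A/P = 18.74/13.76 = 1.362 m.
From Manning's equation, S = [nQ / (1 A R^(2/3))]² = [0.022 × 80.4 / (1 × 18.74 × 1.362^(2/3))]² = 0.0059.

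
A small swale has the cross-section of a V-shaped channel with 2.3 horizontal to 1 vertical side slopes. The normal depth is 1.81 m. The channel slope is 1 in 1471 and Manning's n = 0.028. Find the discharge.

For a triangular section with side slope z = 2.3: A = zy² = 2.3×1.81² = 7.535 m²; P = 2y√(1+z²) = 2×1.81×2.508 = 9.079 m.
Hydraulic radius R = A/P = 7.535/9.079 = 0.8299 m.
Manning's equation: Q = (1/n) A R^(2/3) S^(1/2) = (1/0.028) × 7.535 × 0.8299^(2/3) × 0.0006798^(1/2) = 6.2 m³/s.

Q = 6.2 m³/s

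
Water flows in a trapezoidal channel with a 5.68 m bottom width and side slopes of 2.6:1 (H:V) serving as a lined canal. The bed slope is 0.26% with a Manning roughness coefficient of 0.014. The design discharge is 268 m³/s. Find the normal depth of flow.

y_n = 3.3 m

Manning's equation rearranged: A R^(2/3) = nQ / (1·√S) = 0.014 × 268 / (√0.0026) = 73.58.
At y = 3.96 m: A R^(2/3) = 109.6 — over.
At y = 3.3 m: A R^(2/3) = 73.59 — matches.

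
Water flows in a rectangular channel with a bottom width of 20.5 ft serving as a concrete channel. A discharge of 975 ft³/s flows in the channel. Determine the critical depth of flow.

For a rectangular channel, critical depth y_c = (q²/g)^(1/3) where q = Q/b = 975/20.5 = 47.56 ft²/s.
So y_c = (47.56²/32.2)^(1/3) = 4.13 ft.

y_c = 4.13 ft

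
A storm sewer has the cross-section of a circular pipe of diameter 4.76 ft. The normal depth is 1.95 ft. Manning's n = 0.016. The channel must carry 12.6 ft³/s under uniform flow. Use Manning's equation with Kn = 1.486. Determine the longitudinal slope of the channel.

S = 0.000372

For a circular section of diameter D = 4.76 ft at depth y = 1.95 ft, the central angle is θ = 2 arccos(1 − 2y/D) = 2.778 rad. Then A = (D²/8)(θ − sin θ) = 6.862 ft² and P = Dθ/2 = 6.612 ft.
Hydraulic radius R = A/P = 6.862/6.612 = 1.038 ft.
From Manning's equation, S = [nQ / (1.486 A R^(2/3))]² = [0.016 × 12.6 / (1.486 × 6.862 × 1.038^(2/3))]² = 0.000372.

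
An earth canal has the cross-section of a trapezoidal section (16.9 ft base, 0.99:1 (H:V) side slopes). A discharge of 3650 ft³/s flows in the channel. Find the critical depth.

At critical depth, Q² T / (g A³) = 1, i.e. A³/T = Q²/g = 3650²/32.2 = 413700.
At y = 7.34 ft: A³/T = 177600 — low.
At y = 11.5 ft: A³/T = 867600 — high.
At y = 9.35 ft: A³/T = 413100 — ≈ 413700.

y_c = 9.35 ft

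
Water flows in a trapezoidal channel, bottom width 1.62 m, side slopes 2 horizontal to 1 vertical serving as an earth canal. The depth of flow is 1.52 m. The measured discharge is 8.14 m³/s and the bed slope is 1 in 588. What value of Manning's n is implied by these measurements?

n = 0.032

With bottom width b = 1.62 m and side slope z = 2: A = (b + zy)y = (1.62 + 2×1.52)×1.52 = 7.083 m²; P = b + 2y√(1+z²) = 1.62 + 2×1.52×2.236 = 8.418 m.
Hydraulic radius R = A/P = 7.083/8.418 = 0.8415 m.
Rearranging Manning's equation: n = (1/Q) A R^(2/3) S^(1/2) = (1/8.14) × 7.083 × 0.8415^(2/3) × √0.001701 = 0.032.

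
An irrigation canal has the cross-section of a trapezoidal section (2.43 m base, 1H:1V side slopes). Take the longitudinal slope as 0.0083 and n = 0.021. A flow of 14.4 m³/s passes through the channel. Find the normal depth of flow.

y_n = 1.15 m

Manning's equation rearranged: A R^(2/3) = nQ / (1·√S) = 0.021 × 14.4 / (√0.0083) = 3.319.
At y = 1.29 m: A R^(2/3) = 4.099 — too large.
At y = 0.881 m: A R^(2/3) = 2.058 — too small.
At y = 1.15 m: A R^(2/3) = 3.321 — ≈ 3.319.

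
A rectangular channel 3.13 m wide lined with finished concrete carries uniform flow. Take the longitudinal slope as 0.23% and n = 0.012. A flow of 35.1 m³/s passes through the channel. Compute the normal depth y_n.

Manning's equation rearranged: A R^(2/3) = nQ / (1·√S) = 0.012 × 35.1 / (√0.0023) = 8.783.
Trying y = 2.51 m: A R^(2/3) = 7.666 — low.
Trying y = 3.52 m: A R^(2/3) = 11.62 — high.
Trying y = 2.8 m: A R^(2/3) = 8.787 — matches.

y_n = 2.8 m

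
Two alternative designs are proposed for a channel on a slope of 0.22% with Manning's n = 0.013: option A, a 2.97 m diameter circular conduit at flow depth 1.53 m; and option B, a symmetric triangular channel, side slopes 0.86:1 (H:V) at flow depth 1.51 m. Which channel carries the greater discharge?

channel A

Channel A: For a circular section of diameter D = 2.97 m at depth y = 1.53 m, the central angle is θ = 2 arccos(1 − 2y/D) = 3.202 rad. Then A = (D²/8)(θ − sin θ) = 3.598 m² and P = Dθ/2 = 4.755 m. Hydraulic radius R = A/P = 3.598/4.755 = 0.7565 m. Q_A = (1/0.013)·3.598·0.7565^(2/3)·√0.0022 = 10.78 m³/s.
Channel B: For a triangular section with side slope z = 0.86: A = zy² = 0.86×1.51² = 1.961 m²; P = 2y√(1+z²) = 2×1.51×1.319 = 3.983 m. Hydraulic radius R = A/P = 1.961/3.983 = 0.4923 m. Q_B = (1/0.013)·1.961·0.4923^(2/3)·√0.0022 = 4.411 m³/s.
Q_A = 10.78 m³/s vs Q_B = 4.411 m³/s, so channel A carries more.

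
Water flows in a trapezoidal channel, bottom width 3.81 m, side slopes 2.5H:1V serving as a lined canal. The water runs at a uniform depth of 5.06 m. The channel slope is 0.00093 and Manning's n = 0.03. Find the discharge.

Q = 163 m³/s

With bottom width b = 3.81 m and side slope z = 2.5: A = (b + zy)y = (3.81 + 2.5×5.06)×5.06 = 83.29 m²; P = b + 2y√(1+z²) = 3.81 + 2×5.06×2.693 = 31.06 m.
Hydraulic radius R = A/P = 83.29/31.06 = 2.682 m.
Manning's equation: Q = (1/n) A R^(2/3) S^(1/2) = (1/0.03) × 83.29 × 2.682^(2/3) × 0.00093^(1/2) = 163 m³/s.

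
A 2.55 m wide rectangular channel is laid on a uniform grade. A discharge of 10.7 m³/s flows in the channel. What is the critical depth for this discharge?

For a rectangular channel, critical depth y_c = (q²/g)^(1/3) where q = Q/b = 10.7/2.55 = 4.196 m²/s.
So y_c = (4.196²/9.81)^(1/3) = 1.22 m.

y_c = 1.22 m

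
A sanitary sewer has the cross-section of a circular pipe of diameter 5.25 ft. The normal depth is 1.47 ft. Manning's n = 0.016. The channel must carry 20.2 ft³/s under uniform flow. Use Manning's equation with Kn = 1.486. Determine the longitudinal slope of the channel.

For a circular section of diameter D = 5.25 ft at depth y = 1.47 ft, the central angle is θ = 2 arccos(1 − 2y/D) = 2.23 rad. Then A = (D²/8)(θ − sin θ) = 4.962 ft² and P = Dθ/2 = 5.855 ft.
Hydraulic radius R = A/P = 4.962/5.855 = 0.8475 ft.
From Manning's equation, S = [nQ / (1.486 A R^(2/3))]² = [0.016 × 20.2 / (1.486 × 4.962 × 0.8475^(2/3))]² = 0.0024.

S = 0.0024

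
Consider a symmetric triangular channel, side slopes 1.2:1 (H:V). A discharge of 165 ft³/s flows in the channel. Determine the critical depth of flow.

At critical depth, Q² T / (g A³) = 1, i.e. A³/T = Q²/g = 165²/32.2 = 845.5.
At y = 3.17 ft: A³/T = 230.5 — short.
At y = 5.26 ft: A³/T = 2899 — over.
At y = 4.11 ft: A³/T = 844.4 — ≈ 845.5.

y_c = 4.11 ft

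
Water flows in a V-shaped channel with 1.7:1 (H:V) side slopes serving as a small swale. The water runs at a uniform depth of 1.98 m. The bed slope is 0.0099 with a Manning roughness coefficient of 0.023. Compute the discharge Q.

Q = 25.9 m³/s

For a triangular section with side slope z = 1.7: A = zy² = 1.7×1.98² = 6.665 m²; P = 2y√(1+z²) = 2×1.98×1.972 = 7.81 m.
Hydraulic radius R = A/P = 6.665/7.81 = 0.8533 m.
Manning's equation: Q = (1/n) A R^(2/3) S^(1/2) = (1/0.023) × 6.665 × 0.8533^(2/3) × 0.0099^(1/2) = 25.9 m³/s.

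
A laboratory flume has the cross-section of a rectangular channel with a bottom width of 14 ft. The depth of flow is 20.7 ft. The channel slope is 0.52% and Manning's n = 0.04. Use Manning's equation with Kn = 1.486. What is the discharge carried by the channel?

Flow area A = b·y = 14 × 20.7 = 289.8 ft². Wetted perimeter P = b + 2y = 14 + 2×20.7 = 55.4 ft.
Hydraulic radius R = A/P = 289.8/55.4 = 5.231 ft.
Manning's equation: Q = (1.486/n) A R^(2/3) S^(1/2) = (1.486/0.04) × 289.8 × 5.231^(2/3) × 0.0052^(1/2) = 2340 ft³/s.

Q = 2340 ft³/s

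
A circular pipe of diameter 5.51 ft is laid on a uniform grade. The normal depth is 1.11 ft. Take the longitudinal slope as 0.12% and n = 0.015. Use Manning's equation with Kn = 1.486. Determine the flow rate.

For a circular section of diameter D = 5.51 ft at depth y = 1.11 ft, the central angle is θ = 2 arccos(1 − 2y/D) = 1.862 rad. Then A = (D²/8)(θ − sin θ) = 3.43 ft² and P = Dθ/2 = 5.129 ft.
Hydraulic radius R = A/P = 3.43/5.129 = 0.6688 ft.
Manning's equation: Q = (1.486/n) A R^(2/3) S^(1/2) = (1.486/0.015) × 3.43 × 0.6688^(2/3) × 0.0012^(1/2) = 9 ft³/s.

Q = 9 ft³/s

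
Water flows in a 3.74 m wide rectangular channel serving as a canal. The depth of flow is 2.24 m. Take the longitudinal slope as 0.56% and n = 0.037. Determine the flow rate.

Flow area A = b·y = 3.74 × 2.24 = 8.378 m². Wetted perimeter P = b + 2y = 3.74 + 2×2.24 = 8.22 m.
Hydraulic radius R = A/P = 8.378/8.22 = 1.019 m.
Manning's equation: Q = (1/n) A R^(2/3) S^(1/2) = (1/0.037) × 8.378 × 1.019^(2/3) × 0.0056^(1/2) = 17.2 m³/s.

Q = 17.2 m³/s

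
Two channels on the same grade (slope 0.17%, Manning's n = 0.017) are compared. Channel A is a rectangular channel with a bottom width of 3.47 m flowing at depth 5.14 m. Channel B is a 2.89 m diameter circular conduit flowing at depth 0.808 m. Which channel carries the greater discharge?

Channel A: Flow area A = b·y = 3.47 × 5.14 = 17.84 m². Wetted perimeter P = b + 2y = 3.47 + 2×5.14 = 13.75 m. Hydraulic radius R = A/P = 17.84/13.75 = 1.297 m. Q_A = (1/0.017)·17.84·1.297^(2/3)·√0.0017 = 51.45 m³/s.
Channel B: For a circular section of diameter D = 2.89 m at depth y = 0.808 m, the central angle is θ = 2 arccos(1 − 2y/D) = 2.229 rad. Then A = (D²/8)(θ − sin θ) = 1.5 m² and P = Dθ/2 = 3.22 m. Hydraulic radius R = A/P = 1.5/3.22 = 0.4659 m. Q_B = (1/0.017)·1.5·0.4659^(2/3)·√0.0017 = 2.187 m³/s.
Q_A = 51.45 m³/s vs Q_B = 2.187 m³/s, so channel A carries more.

channel A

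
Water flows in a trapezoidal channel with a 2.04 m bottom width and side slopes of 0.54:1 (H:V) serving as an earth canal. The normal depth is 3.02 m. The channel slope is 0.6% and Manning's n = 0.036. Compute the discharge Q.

Q = 27.6 m³/s

With bottom width b = 2.04 m and side slope z = 0.54: A = (b + zy)y = (2.04 + 0.54×3.02)×3.02 = 11.09 m²; P = b + 2y√(1+z²) = 2.04 + 2×3.02×1.136 = 8.904 m.
Hydraulic radius R = A/P = 11.09/8.904 = 1.245 m.
Manning's equation: Q = (1/n) A R^(2/3) S^(1/2) = (1/0.036) × 11.09 × 1.245^(2/3) × 0.006^(1/2) = 27.6 m³/s.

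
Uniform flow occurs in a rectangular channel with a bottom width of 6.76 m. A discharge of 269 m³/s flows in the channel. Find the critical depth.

y_c = 5.44 m

For a rectangular channel, critical depth y_c = (q²/g)^(1/3) where q = Q/b = 269/6.76 = 39.79 m²/s.
So y_c = (39.79²/9.81)^(1/3) = 5.44 m.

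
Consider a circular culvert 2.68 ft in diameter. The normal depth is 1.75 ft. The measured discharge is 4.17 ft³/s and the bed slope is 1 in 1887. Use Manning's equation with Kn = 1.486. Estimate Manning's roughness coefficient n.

For a circular section of diameter D = 2.68 ft at depth y = 1.75 ft, the central angle is θ = 2 arccos(1 − 2y/D) = 3.764 rad. Then A = (D²/8)(θ − sin θ) = 3.902 ft² and P = Dθ/2 = 5.043 ft.
Hydraulic radius R = A/P = 3.902/5.043 = 0.7737 ft.
Rearranging Manning's equation: n = (1.486/Q) A R^(2/3) S^(1/2) = (1.486/4.17) × 3.902 × 0.7737^(2/3) × √0.0005299 = 0.027.

n = 0.027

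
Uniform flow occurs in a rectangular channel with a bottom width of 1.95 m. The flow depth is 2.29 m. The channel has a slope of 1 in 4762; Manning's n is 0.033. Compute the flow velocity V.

V = 0.341 m/s

Flow area A = b·y = 1.95 × 2.29 = 4.465 m². Wetted perimeter P = b + 2y = 1.95 + 2×2.29 = 6.53 m.
Hydraulic radius R = A/P = 4.465/6.53 = 0.6838 m.
From Manning's equation, V = (1/n) R^(2/3) S^(1/2) = (1/0.033) × 0.6838^(2/3) × 0.00021^(1/2) = 0.341 m/s.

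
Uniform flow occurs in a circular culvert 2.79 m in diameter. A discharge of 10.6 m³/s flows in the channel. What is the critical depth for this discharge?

At critical depth, Q² T / (g A³) = 1, i.e. A³/T = Q²/g = 10.6²/9.81 = 11.45.
Trying y = 1.27 m: A³/T = 7.151 — too small.
Trying y = 1.77 m: A³/T = 25.47 — too large.
Trying y = 1.44 m: A³/T = 11.56 — close enough.

y_c = 1.44 m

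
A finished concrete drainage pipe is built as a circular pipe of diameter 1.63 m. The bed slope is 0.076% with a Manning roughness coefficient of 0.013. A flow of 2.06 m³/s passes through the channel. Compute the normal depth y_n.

y_n = 1.15 m

Manning's equation rearranged: A R^(2/3) = nQ / (1·√S) = 0.013 × 2.06 / (√0.00076) = 0.9714.
At y = 1 m: A R^(2/3) = 0.797 — low.
At y = 1.15 m: A R^(2/3) = 0.9701 — close enough.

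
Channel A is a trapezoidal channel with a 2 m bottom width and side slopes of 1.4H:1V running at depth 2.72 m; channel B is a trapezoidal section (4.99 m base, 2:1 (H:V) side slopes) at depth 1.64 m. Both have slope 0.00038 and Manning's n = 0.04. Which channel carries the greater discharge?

Channel A: With bottom width b = 2 m and side slope z = 1.4: A = (b + zy)y = (2 + 1.4×2.72)×2.72 = 15.8 m²; P = b + 2y√(1+z²) = 2 + 2×2.72×1.72 = 11.36 m. Hydraulic radius R = A/P = 15.8/11.36 = 1.391 m. Q_A = (1/0.04)·15.8·1.391^(2/3)·√0.00038 = 9.592 m³/s.
Channel B: With bottom width b = 4.99 m and side slope z = 2: A = (b + zy)y = (4.99 + 2×1.64)×1.64 = 13.56 m²; P = b + 2y√(1+z²) = 4.99 + 2×1.64×2.236 = 12.32 m. Hydraulic radius R = A/P = 13.56/12.32 = 1.1 m. Q_B = (1/0.04)·13.56·1.1^(2/3)·√0.00038 = 7.045 m³/s.
Q_A = 9.592 m³/s vs Q_B = 7.045 m³/s, so channel A carries more.

channel A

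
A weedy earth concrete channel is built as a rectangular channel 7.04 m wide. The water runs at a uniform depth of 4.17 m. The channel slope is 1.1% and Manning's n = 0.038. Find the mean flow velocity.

V = 4.25 m/s

Flow area A = b·y = 7.04 × 4.17 = 29.36 m². Wetted perimeter P = b + 2y = 7.04 + 2×4.17 = 15.38 m.
Hydraulic radius R = A/P = 29.36/15.38 = 1.909 m.
From Manning's equation, V = (1/n) R^(2/3) S^(1/2) = (1/0.038) × 1.909^(2/3) × 0.011^(1/2) = 4.25 m/s.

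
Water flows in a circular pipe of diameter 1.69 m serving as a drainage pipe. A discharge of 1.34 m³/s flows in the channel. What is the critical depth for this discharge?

At critical depth, Q² T / (g A³) = 1, i.e. A³/T = Q²/g = 1.34²/9.81 = 0.183.
At y = 0.62 m: A³/T = 0.2547 — over.
At y = 0.403 m: A³/T = 0.04793 — short.
At y = 0.569 m: A³/T = 0.1829 — close enough.

y_c = 0.569 m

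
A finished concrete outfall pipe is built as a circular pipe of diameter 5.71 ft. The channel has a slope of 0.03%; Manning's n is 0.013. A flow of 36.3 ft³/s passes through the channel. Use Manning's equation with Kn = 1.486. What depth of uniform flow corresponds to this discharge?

Manning's equation rearranged: A R^(2/3) = nQ / (1.486·√S) = 0.013 × 36.3 / (1.486 × √0.0003) = 18.33.
Trying y = 3.64 ft: A R^(2/3) = 23.88 — high.
Trying y = 2.67 ft: A R^(2/3) = 14.46 — low.
Trying y = 3.07 ft: A R^(2/3) = 18.32 — matches.

y_n = 3.07 ft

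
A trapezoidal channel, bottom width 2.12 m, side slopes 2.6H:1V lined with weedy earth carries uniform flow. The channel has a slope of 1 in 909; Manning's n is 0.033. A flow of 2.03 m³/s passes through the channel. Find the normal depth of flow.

y_n = 0.776 m

Manning's equation rearranged: A R^(2/3) = nQ / (1·√S) = 0.033 × 2.03 / (√0.0011) = 2.02.
Try y = 0.975 m: A R^(2/3) = 3.232 — high.
Try y = 0.61 m: A R^(2/3) = 1.247 — low.
Try y = 0.776 m: A R^(2/3) = 2.018 — close enough.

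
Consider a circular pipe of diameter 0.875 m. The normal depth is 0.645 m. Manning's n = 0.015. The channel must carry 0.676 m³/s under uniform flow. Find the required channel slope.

S = 0.0027

For a circular section of diameter D = 0.875 m at depth y = 0.645 m, the central angle is θ = 2 arccos(1 − 2y/D) = 4.13 rad. Then A = (D²/8)(θ − sin θ) = 0.4752 m² and P = Dθ/2 = 1.807 m.
Hydraulic radius R = A/P = 0.4752/1.807 = 0.263 m.
From Manning's equation, S = [nQ / (1 A R^(2/3))]² = [0.015 × 0.676 / (1 × 0.4752 × 0.263^(2/3))]² = 0.0027.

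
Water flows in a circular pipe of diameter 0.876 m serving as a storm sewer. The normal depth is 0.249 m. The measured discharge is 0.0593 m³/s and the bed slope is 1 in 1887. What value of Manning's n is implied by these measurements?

For a circular section of diameter D = 0.876 m at depth y = 0.249 m, the central angle is θ = 2 arccos(1 − 2y/D) = 2.249 rad. Then A = (D²/8)(θ − sin θ) = 0.1411 m² and P = Dθ/2 = 0.9852 m.
Hydraulic radius R = A/P = 0.1411/0.9852 = 0.1432 m.
Rearranging Manning's equation: n = (1/Q) A R^(2/3) S^(1/2) = (1/0.0593) × 0.1411 × 0.1432^(2/3) × √0.0005299 = 0.015.

n = 0.015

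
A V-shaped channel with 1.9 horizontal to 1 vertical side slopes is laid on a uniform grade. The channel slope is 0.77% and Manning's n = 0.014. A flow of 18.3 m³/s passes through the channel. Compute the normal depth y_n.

Manning's equation rearranged: A R^(2/3) = nQ / (1·√S) = 0.014 × 18.3 / (√0.0077) = 2.92.
At y = 1.09 m: A R^(2/3) = 1.388 — too small.
At y = 1.44 m: A R^(2/3) = 2.917 — ≈ 2.92.

y_n = 1.44 m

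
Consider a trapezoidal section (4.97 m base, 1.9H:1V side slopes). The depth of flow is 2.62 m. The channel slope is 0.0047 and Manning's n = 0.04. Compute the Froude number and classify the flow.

subcritical

With bottom width b = 4.97 m and side slope z = 1.9: A = (b + zy)y = (4.97 + 1.9×2.62)×2.62 = 26.06 m²; P = b + 2y√(1+z²) = 4.97 + 2×2.62×2.147 = 16.22 m.
Hydraulic radius R = A/P = 26.06/16.22 = 1.607 m.
V = (1/n) R^(2/3) √S = (1/0.04) × 1.607^(2/3) × √0.0047 = 2.351 m/s. Hydraulic depth D_h = A/T = 26.06/14.93 = 1.746 m.
Froude number Fr = V/√(g·D_h) = 2.351/√(9.81×1.746) = 0.568, which is less than 1, so the flow is subcritical.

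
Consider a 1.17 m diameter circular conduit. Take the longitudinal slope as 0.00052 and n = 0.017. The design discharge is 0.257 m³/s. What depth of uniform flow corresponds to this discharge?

Manning's equation rearranged: A R^(2/3) = nQ / (1·√S) = 0.017 × 0.257 / (√0.00052) = 0.1916.
Trying y = 0.62 m: A R^(2/3) = 0.2611 — high.
Trying y = 0.4 m: A R^(2/3) = 0.1192 — low.
Trying y = 0.518 m: A R^(2/3) = 0.1917 — close enough.

y_n = 0.518 m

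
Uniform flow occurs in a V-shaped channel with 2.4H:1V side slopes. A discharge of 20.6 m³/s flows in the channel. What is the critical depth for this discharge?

y_c = 1.72 m

At critical depth, Q² T / (g A³) = 1, i.e. A³/T = Q²/g = 20.6²/9.81 = 43.26.
At y = 2.09 m: A³/T = 114.8 — too large.
At y = 1.39 m: A³/T = 14.94 — too small.
At y = 1.72 m: A³/T = 43.35 — close enough.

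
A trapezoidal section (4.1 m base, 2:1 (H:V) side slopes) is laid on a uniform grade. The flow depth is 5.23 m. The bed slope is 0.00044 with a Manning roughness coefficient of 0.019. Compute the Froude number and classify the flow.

With bottom width b = 4.1 m and side slope z = 2: A = (b + zy)y = (4.1 + 2×5.23)×5.23 = 76.15 m²; P = b + 2y√(1+z²) = 4.1 + 2×5.23×2.236 = 27.49 m.
Hydraulic radius R = A/P = 76.15/27.49 = 2.77 m.
V = (1/n) R^(2/3) √S = (1/0.019) × 2.77^(2/3) × √0.00044 = 2.178 m/s. Hydraulic depth D_h = A/T = 76.15/25.02 = 3.044 m.
Froude number Fr = V/√(g·D_h) = 2.178/√(9.81×3.044) = 0.399, which is less than 1, so the flow is subcritical.

subcritical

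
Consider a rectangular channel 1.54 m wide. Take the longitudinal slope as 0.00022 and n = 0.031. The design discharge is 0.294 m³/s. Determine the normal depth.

y_n = 0.758 m

Manning's equation rearranged: A R^(2/3) = nQ / (1·√S) = 0.031 × 0.294 / (√0.00022) = 0.6145.
At y = 0.9 m: A R^(2/3) = 0.7711 — over.
At y = 0.672 m: A R^(2/3) = 0.5226 — short.
At y = 0.758 m: A R^(2/3) = 0.6145 — matches.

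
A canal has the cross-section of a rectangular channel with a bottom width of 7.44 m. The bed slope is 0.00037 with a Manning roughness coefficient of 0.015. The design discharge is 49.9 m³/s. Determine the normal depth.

Manning's equation rearranged: A R^(2/3) = nQ / (1·√S) = 0.015 × 49.9 / (√0.00037) = 38.91.
Try y = 3.89 m: A R^(2/3) = 44.42 — high.
Try y = 2.4 m: A R^(2/3) = 22.97 — low.
Try y = 3.52 m: A R^(2/3) = 38.88 — close enough.

y_n = 3.52 m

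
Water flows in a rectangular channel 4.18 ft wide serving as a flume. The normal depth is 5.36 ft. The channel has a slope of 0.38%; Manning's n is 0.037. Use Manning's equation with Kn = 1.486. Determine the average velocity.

Flow area A = b·y = 4.18 × 5.36 = 22.4 ft². Wetted perimeter P = b + 2y = 4.18 + 2×5.36 = 14.9 ft.
Hydraulic radius R = A/P = 22.4/14.9 = 1.504 ft.
From Manning's equation, V = (1.486/n) R^(2/3) S^(1/2) = (1.486/0.037) × 1.504^(2/3) × 0.0038^(1/2) = 3.25 ft/s.

V = 3.25 ft/s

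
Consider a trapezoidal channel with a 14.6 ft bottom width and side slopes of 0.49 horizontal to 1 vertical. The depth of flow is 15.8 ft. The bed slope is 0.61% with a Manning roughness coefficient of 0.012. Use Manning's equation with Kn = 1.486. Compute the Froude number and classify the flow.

With bottom width b = 14.6 ft and side slope z = 0.49: A = (b + zy)y = (14.6 + 0.49×15.8)×15.8 = 353 ft²; P = b + 2y√(1+z²) = 14.6 + 2×15.8×1.114 = 49.79 ft.
Hydraulic radius R = A/P = 353/49.79 = 7.09 ft.
V = (1.486/n) R^(2/3) √S = (1.486/0.012) × 7.09^(2/3) × √0.0061 = 35.69 ft/s. Hydraulic depth D_h = A/T = 353/30.08 = 11.73 ft.
Froude number Fr = V/√(g·D_h) = 35.69/√(32.2×11.73) = 1.84, which is greater than 1, so the flow is supercritical.

supercritical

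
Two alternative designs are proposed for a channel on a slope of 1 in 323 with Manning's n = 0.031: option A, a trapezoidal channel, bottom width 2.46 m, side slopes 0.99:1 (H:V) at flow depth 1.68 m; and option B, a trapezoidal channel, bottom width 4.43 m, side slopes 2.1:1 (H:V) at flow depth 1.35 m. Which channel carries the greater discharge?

channel B

Channel A: With bottom width b = 2.46 m and side slope z = 0.99: A = (b + zy)y = (2.46 + 0.99×1.68)×1.68 = 6.927 m²; P = b + 2y√(1+z²) = 2.46 + 2×1.68×1.407 = 7.188 m. Hydraulic radius R = A/P = 6.927/7.188 = 0.9637 m. Q_A = (1/0.031)·6.927·0.9637^(2/3)·√0.003096 = 12.13 m³/s.
Channel B: With bottom width b = 4.43 m and side slope z = 2.1: A = (b + zy)y = (4.43 + 2.1×1.35)×1.35 = 9.808 m²; P = b + 2y√(1+z²) = 4.43 + 2×1.35×2.326 = 10.71 m. Hydraulic radius R = A/P = 9.808/10.71 = 0.9158 m. Q_B = (1/0.031)·9.808·0.9158^(2/3)·√0.003096 = 16.6 m³/s.
Q_A = 12.13 m³/s vs Q_B = 16.6 m³/s, so channel B carries more.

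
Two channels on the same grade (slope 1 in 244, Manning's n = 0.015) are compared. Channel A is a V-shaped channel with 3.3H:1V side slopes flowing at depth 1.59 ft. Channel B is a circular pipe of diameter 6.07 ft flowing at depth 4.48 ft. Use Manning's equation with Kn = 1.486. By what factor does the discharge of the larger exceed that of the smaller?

Channel A: For a triangular section with side slope z = 3.3: A = zy² = 3.3×1.59² = 8.343 ft²; P = 2y√(1+z²) = 2×1.59×3.448 = 10.97 ft. Hydraulic radius R = A/P = 8.343/10.97 = 0.7608 ft. Q_A = (1.486/0.015)·8.343·0.7608^(2/3)·√0.004098 = 44.1 ft³/s.
Channel B: For a circular section of diameter D = 6.07 ft at depth y = 4.48 ft, the central angle is θ = 2 arccos(1 − 2y/D) = 4.134 rad. Then A = (D²/8)(θ − sin θ) = 22.9 ft² and P = Dθ/2 = 12.55 ft. Hydraulic radius R = A/P = 22.9/12.55 = 1.825 ft. Q_B = (1.486/0.015)·22.9·1.825^(2/3)·√0.004098 = 216.8 ft³/s.
The larger discharge is 216.8 ft³/s and the smaller is 44.1 ft³/s; the ratio is 4.92.

4.92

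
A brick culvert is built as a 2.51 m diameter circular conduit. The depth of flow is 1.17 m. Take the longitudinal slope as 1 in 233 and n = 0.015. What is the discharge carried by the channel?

For a circular section of diameter D = 2.51 m at depth y = 1.17 m, the central angle is θ = 2 arccos(1 − 2y/D) = 3.006 rad. Then A = (D²/8)(θ − sin θ) = 2.261 m² and P = Dθ/2 = 3.773 m.
Hydraulic radius R = A/P = 2.261/3.773 = 0.5993 m.
Manning's equation: Q = (1/n) A R^(2/3) S^(1/2) = (1/0.015) × 2.261 × 0.5993^(2/3) × 0.004292^(1/2) = 7.02 m³/s.

Q = 7.02 m³/s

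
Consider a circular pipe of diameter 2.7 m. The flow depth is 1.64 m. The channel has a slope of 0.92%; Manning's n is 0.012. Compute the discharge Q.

Q = 24.1 m³/s

For a circular section of diameter D = 2.7 m at depth y = 1.64 m, the central angle is θ = 2 arccos(1 − 2y/D) = 3.575 rad. Then A = (D²/8)(θ − sin θ) = 3.64 m² and P = Dθ/2 = 4.826 m.
Hydraulic radius R = A/P = 3.64/4.826 = 0.7542 m.
Manning's equation: Q = (1/n) A R^(2/3) S^(1/2) = (1/0.012) × 3.64 × 0.7542^(2/3) × 0.0092^(1/2) = 24.1 m³/s.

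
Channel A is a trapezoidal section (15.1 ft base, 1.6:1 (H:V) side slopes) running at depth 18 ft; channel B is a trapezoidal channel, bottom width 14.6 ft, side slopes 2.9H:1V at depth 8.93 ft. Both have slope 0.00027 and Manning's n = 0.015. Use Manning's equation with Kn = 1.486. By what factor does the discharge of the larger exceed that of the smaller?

Channel A: With bottom width b = 15.1 ft and side slope z = 1.6: A = (b + zy)y = (15.1 + 1.6×18)×18 = 790.2 ft²; P = b + 2y√(1+z²) = 15.1 + 2×18×1.887 = 83.02 ft. Hydraulic radius R = A/P = 790.2/83.02 = 9.518 ft. Q_A = (1.486/0.015)·790.2·9.518^(2/3)·√0.00027 = 5777 ft³/s.
Channel B: With bottom width b = 14.6 ft and side slope z = 2.9: A = (b + zy)y = (14.6 + 2.9×8.93)×8.93 = 361.6 ft²; P = b + 2y√(1+z²) = 14.6 + 2×8.93×3.068 = 69.39 ft. Hydraulic radius R = A/P = 361.6/69.39 = 5.212 ft. Q_B = (1.486/0.015)·361.6·5.212^(2/3)·√0.00027 = 1770 ft³/s.
The larger discharge is 5777 ft³/s and the smaller is 1770 ft³/s; the ratio is 3.26.

3.26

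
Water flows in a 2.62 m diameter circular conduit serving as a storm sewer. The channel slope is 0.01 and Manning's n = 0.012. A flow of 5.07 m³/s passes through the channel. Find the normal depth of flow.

y_n = 0.685 m

Manning's equation rearranged: A R^(2/3) = nQ / (1·√S) = 0.012 × 5.07 / (√0.01) = 0.6084.
At y = 0.781 m: A R^(2/3) = 0.7865 — high.
At y = 0.488 m: A R^(2/3) = 0.3082 — low.
At y = 0.685 m: A R^(2/3) = 0.6086 — close enough.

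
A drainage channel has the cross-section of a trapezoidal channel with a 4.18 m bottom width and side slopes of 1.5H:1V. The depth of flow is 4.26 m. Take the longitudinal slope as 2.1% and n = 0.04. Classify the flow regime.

supercritical

With bottom width b = 4.18 m and side slope z = 1.5: A = (b + zy)y = (4.18 + 1.5×4.26)×4.26 = 45.03 m²; P = b + 2y√(1+z²) = 4.18 + 2×4.26×1.803 = 19.54 m.
Hydraulic radius R = A/P = 45.03/19.54 = 2.304 m.
V = (1/n) R^(2/3) √S = (1/0.04) × 2.304^(2/3) × √0.021 = 6.321 m/s. Hydraulic depth D_h = A/T = 45.03/16.96 = 2.655 m.
Froude number Fr = V/√(g·D_h) = 6.321/√(9.81×2.655) = 1.24, which is greater than 1, so the flow is supercritical.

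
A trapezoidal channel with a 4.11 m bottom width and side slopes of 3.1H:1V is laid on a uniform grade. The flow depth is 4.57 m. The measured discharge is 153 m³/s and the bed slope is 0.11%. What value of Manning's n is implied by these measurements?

n = 0.033

With bottom width b = 4.11 m and side slope z = 3.1: A = (b + zy)y = (4.11 + 3.1×4.57)×4.57 = 83.53 m²; P = b + 2y√(1+z²) = 4.11 + 2×4.57×3.257 = 33.88 m.
Hydraulic radius R = A/P = 83.53/33.88 = 2.465 m.
Rearranging Manning's equation: n = (1/Q) A R^(2/3) S^(1/2) = (1/153) × 83.53 × 2.465^(2/3) × √0.0011 = 0.033.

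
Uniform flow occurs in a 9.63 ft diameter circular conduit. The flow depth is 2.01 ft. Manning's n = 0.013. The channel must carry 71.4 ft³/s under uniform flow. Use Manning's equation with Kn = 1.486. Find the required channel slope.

S = 0.0025

For a circular section of diameter D = 9.63 ft at depth y = 2.01 ft, the central angle is θ = 2 arccos(1 − 2y/D) = 1.898 rad. Then A = (D²/8)(θ − sin θ) = 11.02 ft² and P = Dθ/2 = 9.138 ft.
Hydraulic radius R = A/P = 11.02/9.138 = 1.206 ft.
From Manning's equation, S = [nQ / (1.486 A R^(2/3))]² = [0.013 × 71.4 / (1.486 × 11.02 × 1.206^(2/3))]² = 0.0025.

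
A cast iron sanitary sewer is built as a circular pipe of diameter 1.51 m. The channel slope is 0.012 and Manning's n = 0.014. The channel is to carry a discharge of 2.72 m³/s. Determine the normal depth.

Manning's equation rearranged: A R^(2/3) = nQ / (1·√S) = 0.014 × 2.72 / (√0.012) = 0.3476.
At y = 0.768 m: A R^(2/3) = 0.4814 — too large.
At y = 0.527 m: A R^(2/3) = 0.2446 — too small.
At y = 0.637 m: A R^(2/3) = 0.3472 — matches.

y_n = 0.637 m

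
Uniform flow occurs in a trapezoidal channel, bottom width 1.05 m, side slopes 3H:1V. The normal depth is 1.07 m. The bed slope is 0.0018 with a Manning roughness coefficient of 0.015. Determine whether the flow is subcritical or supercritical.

subcritical

With bottom width b = 1.05 m and side slope z = 3: A = (b + zy)y = (1.05 + 3×1.07)×1.07 = 4.558 m²; P = b + 2y√(1+z²) = 1.05 + 2×1.07×3.162 = 7.817 m.
Hydraulic radius R = A/P = 4.558/7.817 = 0.5831 m.
V = (1/n) R^(2/3) √S = (1/0.015) × 0.5831^(2/3) × √0.0018 = 1.974 m/s. Hydraulic depth D_h = A/T = 4.558/7.47 = 0.6102 m.
Froude number Fr = V/√(g·D_h) = 1.974/√(9.81×0.6102) = 0.807, which is less than 1, so the flow is subcritical.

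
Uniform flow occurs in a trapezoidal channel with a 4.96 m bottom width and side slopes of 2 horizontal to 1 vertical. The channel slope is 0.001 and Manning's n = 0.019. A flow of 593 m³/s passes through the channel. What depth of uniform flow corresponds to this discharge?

y_n = 7.38 m

Manning's equation rearranged: A R^(2/3) = nQ / (1·√S) = 0.019 × 593 / (√0.001) = 356.3.
Try y = 6.39 m: A R^(2/3) = 255.3 — short.
Try y = 9.01 m: A R^(2/3) = 570.6 — over.
Try y = 7.38 m: A R^(2/3) = 356.5 — matches.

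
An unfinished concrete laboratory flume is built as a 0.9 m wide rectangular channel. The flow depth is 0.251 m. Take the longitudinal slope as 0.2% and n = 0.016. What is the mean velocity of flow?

Flow area A = b·y = 0.9 × 0.251 = 0.2259 m². Wetted perimeter P = b + 2y = 0.9 + 2×0.251 = 1.402 m.
Hydraulic radius R = A/P = 0.2259/1.402 = 0.1611 m.
From Manning's equation, V = (1/n) R^(2/3) S^(1/2) = (1/0.016) × 0.1611^(2/3) × 0.002^(1/2) = 0.828 m/s.

V = 0.828 m/s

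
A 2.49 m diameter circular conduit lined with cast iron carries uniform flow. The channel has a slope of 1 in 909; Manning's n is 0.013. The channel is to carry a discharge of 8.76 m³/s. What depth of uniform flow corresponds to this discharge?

y_n = 1.97 m

Manning's equation rearranged: A R^(2/3) = nQ / (1·√S) = 0.013 × 8.76 / (√0.0011) = 3.433.
Trying y = 1.44 m: A R^(2/3) = 2.253 — low.
Trying y = 2.23 m: A R^(2/3) = 3.776 — high.
Trying y = 1.97 m: A R^(2/3) = 3.432 — matches.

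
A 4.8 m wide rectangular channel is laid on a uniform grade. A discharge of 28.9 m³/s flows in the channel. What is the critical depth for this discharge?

For a rectangular channel, critical depth y_c = (q²/g)^(1/3) where q = Q/b = 28.9/4.8 = 6.021 m²/s.
So y_c = (6.021²/9.81)^(1/3) = 1.55 m.

y_c = 1.55 m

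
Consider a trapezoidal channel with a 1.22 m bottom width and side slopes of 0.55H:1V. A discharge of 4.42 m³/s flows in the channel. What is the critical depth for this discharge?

At critical depth, Q² T / (g A³) = 1, i.e. A³/T = Q²/g = 4.42²/9.81 = 1.991.
Trying y = 0.667 m: A³/T = 0.6069 — short.
Trying y = 0.948 m: A³/T = 1.988 — matches.

y_c = 0.948 m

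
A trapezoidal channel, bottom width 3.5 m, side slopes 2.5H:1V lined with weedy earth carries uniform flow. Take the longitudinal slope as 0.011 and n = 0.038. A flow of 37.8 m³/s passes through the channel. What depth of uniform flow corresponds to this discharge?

y_n = 1.71 m

Manning's equation rearranged: A R^(2/3) = nQ / (1·√S) = 0.038 × 37.8 / (√0.011) = 13.7.
Trying y = 1.96 m: A R^(2/3) = 18.3 — high.
Trying y = 1.23 m: A R^(2/3) = 6.963 — low.
Trying y = 1.71 m: A R^(2/3) = 13.7 — matches.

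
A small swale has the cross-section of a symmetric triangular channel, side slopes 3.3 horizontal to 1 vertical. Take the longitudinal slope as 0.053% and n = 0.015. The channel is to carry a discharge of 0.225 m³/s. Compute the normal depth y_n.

Manning's equation rearranged: A R^(2/3) = nQ / (1·√S) = 0.015 × 0.225 / (√0.00053) = 0.1466.
Trying y = 0.476 m: A R^(2/3) = 0.2789 — too large.
Trying y = 0.297 m: A R^(2/3) = 0.07927 — too small.
Trying y = 0.374 m: A R^(2/3) = 0.1466 — close enough.

y_n = 0.374 m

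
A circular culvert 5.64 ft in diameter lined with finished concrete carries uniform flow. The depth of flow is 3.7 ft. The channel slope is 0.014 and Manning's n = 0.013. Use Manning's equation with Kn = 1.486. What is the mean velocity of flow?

V = 18.7 ft/s

For a circular section of diameter D = 5.64 ft at depth y = 3.7 ft, the central angle is θ = 2 arccos(1 − 2y/D) = 3.776 rad. Then A = (D²/8)(θ − sin θ) = 17.37 ft² and P = Dθ/2 = 10.65 ft.
Hydraulic radius R = A/P = 17.37/10.65 = 1.631 ft.
From Manning's equation, V = (1.486/n) R^(2/3) S^(1/2) = (1.486/0.013) × 1.631^(2/3) × 0.014^(1/2) = 18.7 ft/s.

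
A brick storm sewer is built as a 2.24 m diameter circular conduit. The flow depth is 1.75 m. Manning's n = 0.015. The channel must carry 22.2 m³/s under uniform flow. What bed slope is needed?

S = 0.017

For a circular section of diameter D = 2.24 m at depth y = 1.75 m, the central angle is θ = 2 arccos(1 − 2y/D) = 4.336 rad. Then A = (D²/8)(θ − sin θ) = 3.303 m² and P = Dθ/2 = 4.857 m.
Hydraulic radius R = A/P = 3.303/4.857 = 0.6801 m.
From Manning's equation, S = [nQ / (1 A R^(2/3))]² = [0.015 × 22.2 / (1 × 3.303 × 0.6801^(2/3))]² = 0.017.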